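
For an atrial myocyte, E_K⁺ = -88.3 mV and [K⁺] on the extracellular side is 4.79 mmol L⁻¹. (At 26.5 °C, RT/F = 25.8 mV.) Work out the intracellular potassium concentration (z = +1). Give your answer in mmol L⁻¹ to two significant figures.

150 mmol L⁻¹

Nernst: E = (25.8/1) · ln([out]/[in]), so ln([out]/[in]) = -88.3 × 1 / 25.8 = -3.4225.
[out]/[in] = e^(-3.4225) = 0.03263.
[in] = 4.79 / 0.03263 = 146.8 mmol L⁻¹.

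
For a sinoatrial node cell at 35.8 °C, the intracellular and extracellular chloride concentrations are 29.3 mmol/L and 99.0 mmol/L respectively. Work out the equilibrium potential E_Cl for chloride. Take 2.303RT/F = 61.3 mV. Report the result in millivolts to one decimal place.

-32.4 mV

E = (61.3/z) · log₁₀([Cl⁻]_out/[Cl⁻]_in) with z = -1.
For an anion, dividing by z = -1 reverses the sign.
= (61.3/-1) · log₁₀(99.0/29.3) = -61.30 · log₁₀(3.379)
= -61.30 · (0.5288) = -32.41 mV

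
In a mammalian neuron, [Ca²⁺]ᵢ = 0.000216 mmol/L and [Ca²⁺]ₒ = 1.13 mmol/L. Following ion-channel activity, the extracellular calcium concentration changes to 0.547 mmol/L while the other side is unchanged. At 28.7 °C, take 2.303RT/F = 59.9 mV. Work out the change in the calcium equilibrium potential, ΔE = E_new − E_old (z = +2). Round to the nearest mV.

E_old = (59.9/2)·log₁₀(1.13/0.000216) = 111.37 mV
E_new = (59.9/2)·log₁₀(0.547/0.000216) = 101.94 mV
ΔE = 101.94 − (111.37) = -9.44 mV

-9 mV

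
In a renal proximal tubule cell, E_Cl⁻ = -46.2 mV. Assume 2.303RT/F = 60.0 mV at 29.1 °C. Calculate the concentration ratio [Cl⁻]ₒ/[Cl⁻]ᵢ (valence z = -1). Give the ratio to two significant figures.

5.9

log₁₀([out]/[in]) = E·z/(60.0) = -46.2 × -1 / 60.0 = 0.7700
[out]/[in] = 10^(0.7700) = 5.888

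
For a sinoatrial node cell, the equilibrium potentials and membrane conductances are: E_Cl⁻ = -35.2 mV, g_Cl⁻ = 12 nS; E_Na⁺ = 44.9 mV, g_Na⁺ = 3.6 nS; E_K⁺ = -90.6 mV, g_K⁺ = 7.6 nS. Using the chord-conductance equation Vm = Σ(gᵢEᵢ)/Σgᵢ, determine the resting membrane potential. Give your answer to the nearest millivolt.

Σ gᵢEᵢ = 12·(-35.2) + 3.6·(44.9) + 7.6·(-90.6) = -949.32
Σ gᵢ = 12 + 3.6 + 7.6 = 23.2
Vm = -949.32 / 23.2 = -40.92 mV

-41 mV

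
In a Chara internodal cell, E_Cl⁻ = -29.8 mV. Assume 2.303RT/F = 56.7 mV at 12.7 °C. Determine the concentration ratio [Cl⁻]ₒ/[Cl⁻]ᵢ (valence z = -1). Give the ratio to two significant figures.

log₁₀([out]/[in]) = E·z/(56.7) = -29.8 × -1 / 56.7 = 0.5256
[out]/[in] = 10^(0.5256) = 3.354

3.4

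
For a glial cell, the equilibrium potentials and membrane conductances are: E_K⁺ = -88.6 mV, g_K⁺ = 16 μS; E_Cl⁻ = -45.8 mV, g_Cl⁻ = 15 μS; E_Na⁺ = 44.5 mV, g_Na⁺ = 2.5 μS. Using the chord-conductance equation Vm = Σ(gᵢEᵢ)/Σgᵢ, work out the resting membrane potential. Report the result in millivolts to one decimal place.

Σ gᵢEᵢ = 16·(-88.6) + 15·(-45.8) + 2.5·(44.5) = -1993.35
Σ gᵢ = 16 + 15 + 2.5 = 33.5
Vm = -1993.35 / 33.5 = -59.50 mV

-59.5 mV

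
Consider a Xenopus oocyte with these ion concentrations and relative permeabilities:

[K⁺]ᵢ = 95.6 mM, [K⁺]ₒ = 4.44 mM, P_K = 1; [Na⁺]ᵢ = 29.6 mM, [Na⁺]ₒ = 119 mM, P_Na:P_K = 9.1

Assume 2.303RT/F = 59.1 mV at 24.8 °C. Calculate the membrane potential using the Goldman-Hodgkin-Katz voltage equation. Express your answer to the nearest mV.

Vm = 59.1 · log₁₀[(Σ P·[cation]ₒ + Σ P·[anion]ᵢ) / (Σ P·[cation]ᵢ + Σ P·[anion]ₒ)]
Numerator = 1×4.44 + 9.1×119 = 1087
Denominator = 1×95.6 + 9.1×29.6 = 365
Vm = 59.1 · log₁₀(2.9793) = 59.1 × (0.4741) = 28.02 mV

28 mV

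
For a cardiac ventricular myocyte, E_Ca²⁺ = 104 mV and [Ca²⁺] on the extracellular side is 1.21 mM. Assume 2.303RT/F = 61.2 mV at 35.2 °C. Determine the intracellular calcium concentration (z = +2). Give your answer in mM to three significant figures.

Nernst: E = (61.2/2) · log₁₀([out]/[in]), so log₁₀([out]/[in]) = 104.0 × 2 / 61.2 = 3.3987.
[out]/[in] = 10^(3.3987) = 2504.
[in] = 1.21 / 2504 = 0.0004832 mM.

0.000483 mM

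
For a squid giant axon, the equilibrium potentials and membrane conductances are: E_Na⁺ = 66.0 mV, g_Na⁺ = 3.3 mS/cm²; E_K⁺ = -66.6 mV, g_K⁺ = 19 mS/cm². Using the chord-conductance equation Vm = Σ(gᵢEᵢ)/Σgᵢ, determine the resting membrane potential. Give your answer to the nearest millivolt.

Σ gᵢEᵢ = 3.3·(66.0) + 19·(-66.6) = -1047.60
Σ gᵢ = 3.3 + 19 = 22.3
Vm = -1047.60 / 22.3 = -46.98 mV

-47 mV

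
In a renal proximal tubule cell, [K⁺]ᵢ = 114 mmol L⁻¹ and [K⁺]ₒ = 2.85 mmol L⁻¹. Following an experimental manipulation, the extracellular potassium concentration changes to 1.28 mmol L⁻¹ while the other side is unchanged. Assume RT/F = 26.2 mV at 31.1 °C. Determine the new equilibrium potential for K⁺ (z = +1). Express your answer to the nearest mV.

-118 mV

After the shift: [K⁺]_out = 1.28, [K⁺]_in = 114 mmol L⁻¹.
E_new = (26.2/1)·ln(1.28/114) = 26.20 · (-4.4893) = -117.62 mV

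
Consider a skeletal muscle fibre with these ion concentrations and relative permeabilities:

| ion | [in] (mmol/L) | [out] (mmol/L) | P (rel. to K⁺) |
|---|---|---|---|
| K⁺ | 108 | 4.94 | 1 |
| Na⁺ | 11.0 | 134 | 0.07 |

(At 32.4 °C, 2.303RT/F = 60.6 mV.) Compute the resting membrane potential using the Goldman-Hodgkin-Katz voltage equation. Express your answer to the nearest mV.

Vm = 60.6 · log₁₀[(Σ P·[cation]ₒ + Σ P·[anion]ᵢ) / (Σ P·[cation]ᵢ + Σ P·[anion]ₒ)]
Numerator = 1×4.94 + 0.07×134 = 14.32
Denominator = 1×108 + 0.07×11.0 = 108.8
Vm = 60.6 · log₁₀(0.13165) = 60.6 × (-0.8806) = -53.36 mV

-53 mV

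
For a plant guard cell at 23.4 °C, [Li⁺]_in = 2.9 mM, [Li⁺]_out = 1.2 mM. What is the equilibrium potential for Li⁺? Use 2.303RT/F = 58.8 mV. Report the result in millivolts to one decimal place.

E = (58.8/z) · log₁₀([Li⁺]_out/[Li⁺]_in) with z = +1.
= (58.8/1) · log₁₀(1.2/2.9) = 58.80 · log₁₀(0.4138)
= 58.80 · (-0.3832) = -22.53 mV

-22.5 mV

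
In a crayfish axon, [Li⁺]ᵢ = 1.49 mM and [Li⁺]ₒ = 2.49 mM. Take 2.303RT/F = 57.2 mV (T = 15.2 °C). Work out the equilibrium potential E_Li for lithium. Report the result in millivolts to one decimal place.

12.8 mV

E = (57.2/z) · log₁₀([Li⁺]_out/[Li⁺]_in) with z = +1.
= (57.2/1) · log₁₀(2.49/1.49) = 57.20 · log₁₀(1.671)
= 57.20 · (0.2230) = 12.76 mV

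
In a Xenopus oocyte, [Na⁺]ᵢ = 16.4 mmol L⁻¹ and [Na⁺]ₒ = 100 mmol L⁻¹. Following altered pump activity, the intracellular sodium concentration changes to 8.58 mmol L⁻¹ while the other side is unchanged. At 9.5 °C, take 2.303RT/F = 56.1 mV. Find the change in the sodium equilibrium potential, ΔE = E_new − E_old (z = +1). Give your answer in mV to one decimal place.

15.8 mV

E_old = (56.1/1)·log₁₀(100/16.4) = 44.05 mV
E_new = (56.1/1)·log₁₀(100/8.58) = 59.83 mV
ΔE = 59.83 − (44.05) = 15.78 mV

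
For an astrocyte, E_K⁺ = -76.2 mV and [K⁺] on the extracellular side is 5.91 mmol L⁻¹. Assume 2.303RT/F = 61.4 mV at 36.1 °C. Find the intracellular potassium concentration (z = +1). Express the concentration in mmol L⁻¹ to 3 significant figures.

Nernst: E = (61.4/1) · log₁₀([out]/[in]), so log₁₀([out]/[in]) = -76.2 × 1 / 61.4 = -1.2410.
[out]/[in] = 10^(-1.2410) = 0.05741.
[in] = 5.91 / 0.05741 = 103 mmol L⁻¹.

103 mmol L⁻¹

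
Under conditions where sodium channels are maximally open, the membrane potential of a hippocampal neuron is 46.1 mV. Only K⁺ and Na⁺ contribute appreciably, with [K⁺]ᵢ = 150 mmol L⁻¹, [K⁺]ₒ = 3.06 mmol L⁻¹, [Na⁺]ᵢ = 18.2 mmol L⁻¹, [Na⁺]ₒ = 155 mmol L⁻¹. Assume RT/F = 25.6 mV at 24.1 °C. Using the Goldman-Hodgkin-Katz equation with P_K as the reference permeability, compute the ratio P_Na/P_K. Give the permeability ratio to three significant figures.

Let α = P_Na/P_K. GHK: Vm = 25.6·ln[(Kₒ + α·Naₒ)/(Kᵢ + α·Naᵢ)].
e^(Vm/25.6) = e^(46.1/25.6) = 6.0544
So 6.0544·(Kᵢ + α·Naᵢ) = Kₒ + α·Naₒ → α = (6.0544·150.0 − 3.06) / (155.0 − 6.0544·18.2)
α = (908.2 − 3.06) / (155.0 − 110.2) = 905.1/44.81 = 20.2

20.2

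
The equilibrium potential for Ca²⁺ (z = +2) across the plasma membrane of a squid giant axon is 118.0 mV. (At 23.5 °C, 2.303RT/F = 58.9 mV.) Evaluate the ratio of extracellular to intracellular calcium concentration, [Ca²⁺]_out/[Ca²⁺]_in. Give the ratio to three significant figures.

10200

log₁₀([out]/[in]) = E·z/(58.9) = 118.0 × 2 / 58.9 = 4.0068
[out]/[in] = 10^(4.0068) = 1.016e+04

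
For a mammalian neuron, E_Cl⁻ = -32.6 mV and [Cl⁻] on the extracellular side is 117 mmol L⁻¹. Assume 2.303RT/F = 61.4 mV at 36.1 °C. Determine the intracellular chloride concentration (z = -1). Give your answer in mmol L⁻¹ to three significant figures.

34.5 mmol L⁻¹

Nernst: E = (61.4/-1) · log₁₀([out]/[in]), so log₁₀([out]/[in]) = -32.6 × -1 / 61.4 = 0.5309.
[out]/[in] = 10^(0.5309) = 3.396.
[in] = 117 / 3.396 = 34.45 mmol L⁻¹.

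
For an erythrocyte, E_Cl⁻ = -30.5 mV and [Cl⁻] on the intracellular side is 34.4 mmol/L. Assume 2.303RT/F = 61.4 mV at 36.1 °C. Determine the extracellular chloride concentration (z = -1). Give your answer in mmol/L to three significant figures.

Nernst: E = (61.4/-1) · log₁₀([out]/[in]), so log₁₀([out]/[in]) = -30.5 × -1 / 61.4 = 0.4967.
[out]/[in] = 10^(0.4967) = 3.139.
[out] = 3.139 × 34.4 = 108 mmol/L.

108 mmol/L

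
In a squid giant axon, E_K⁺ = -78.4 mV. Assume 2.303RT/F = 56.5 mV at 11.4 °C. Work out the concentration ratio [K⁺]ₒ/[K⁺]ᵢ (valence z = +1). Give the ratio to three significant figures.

0.0410

log₁₀([out]/[in]) = E·z/(56.5) = -78.4 × 1 / 56.5 = -1.3876
[out]/[in] = 10^(-1.3876) = 0.04096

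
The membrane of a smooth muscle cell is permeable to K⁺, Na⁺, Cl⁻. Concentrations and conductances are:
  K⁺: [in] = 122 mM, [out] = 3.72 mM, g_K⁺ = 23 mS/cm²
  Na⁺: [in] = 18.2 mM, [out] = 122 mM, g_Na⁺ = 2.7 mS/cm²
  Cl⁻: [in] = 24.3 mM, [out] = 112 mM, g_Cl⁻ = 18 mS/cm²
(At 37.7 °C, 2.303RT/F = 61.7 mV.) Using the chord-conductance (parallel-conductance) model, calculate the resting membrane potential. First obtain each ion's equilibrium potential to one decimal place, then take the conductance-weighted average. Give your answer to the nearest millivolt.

E_K⁺ = (61.7/1)·log₁₀(3.72/122) = -93.5 mV
E_Na⁺ = (61.7/1)·log₁₀(122/18.2) = 51.0 mV
E_Cl⁻ = (61.7/-1)·log₁₀(112/24.3) = -40.9 mV
Vm = (Σ gᵢEᵢ)/(Σ gᵢ) = (23·-93.5 + 2.7·51.0 + 18·-40.9) / (23 + 2.7 + 18)
= -2749.00 / 43.7 = -62.91 mV

-63 mV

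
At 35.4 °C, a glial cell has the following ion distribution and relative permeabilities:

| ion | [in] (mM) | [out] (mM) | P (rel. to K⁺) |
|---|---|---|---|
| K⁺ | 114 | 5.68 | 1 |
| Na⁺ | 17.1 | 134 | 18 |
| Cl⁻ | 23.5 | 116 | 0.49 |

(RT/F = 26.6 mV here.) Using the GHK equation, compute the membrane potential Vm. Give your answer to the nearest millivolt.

43 mV

Vm = 26.6 · ln[(Σ P·[cation]ₒ + Σ P·[anion]ᵢ) / (Σ P·[cation]ᵢ + Σ P·[anion]ₒ)]
Numerator = 1×5.68 + 18×134 + 0.49×23.5 = 2429
Denominator = 1×114 + 18×17.1 + 0.49×116 = 478.6
Vm = 26.6 · ln(5.0752) = 26.6 × (1.6244) = 43.21 mV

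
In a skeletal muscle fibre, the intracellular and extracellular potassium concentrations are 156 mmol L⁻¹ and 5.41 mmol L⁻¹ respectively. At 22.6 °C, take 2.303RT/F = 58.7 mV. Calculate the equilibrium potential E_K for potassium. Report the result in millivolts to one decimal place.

E = (58.7/z) · log₁₀([K⁺]_out/[K⁺]_in) with z = +1.
= (58.7/1) · log₁₀(5.41/156) = 58.70 · log₁₀(0.03468)
= 58.70 · (-1.4599) = -85.70 mV

-85.7 mV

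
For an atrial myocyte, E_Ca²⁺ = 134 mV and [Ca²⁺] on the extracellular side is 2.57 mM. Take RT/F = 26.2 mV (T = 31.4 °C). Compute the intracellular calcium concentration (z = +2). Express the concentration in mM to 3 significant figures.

0.0000928 mM

Nernst: E = (26.2/2) · ln([out]/[in]), so ln([out]/[in]) = 134.0 × 2 / 26.2 = 10.2290.
[out]/[in] = e^(10.2290) = 2.77e+04.
[in] = 2.57 / 2.77e+04 = 9.28e-05 mM.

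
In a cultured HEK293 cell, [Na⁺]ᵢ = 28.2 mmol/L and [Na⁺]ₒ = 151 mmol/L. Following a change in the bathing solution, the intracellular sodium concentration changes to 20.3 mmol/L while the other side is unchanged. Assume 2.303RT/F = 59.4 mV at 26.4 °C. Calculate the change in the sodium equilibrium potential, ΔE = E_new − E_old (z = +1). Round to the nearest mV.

E_old = (59.4/1)·log₁₀(151/28.2) = 43.29 mV
E_new = (59.4/1)·log₁₀(151/20.3) = 51.77 mV
ΔE = 51.77 − (43.29) = 8.48 mV

8 mV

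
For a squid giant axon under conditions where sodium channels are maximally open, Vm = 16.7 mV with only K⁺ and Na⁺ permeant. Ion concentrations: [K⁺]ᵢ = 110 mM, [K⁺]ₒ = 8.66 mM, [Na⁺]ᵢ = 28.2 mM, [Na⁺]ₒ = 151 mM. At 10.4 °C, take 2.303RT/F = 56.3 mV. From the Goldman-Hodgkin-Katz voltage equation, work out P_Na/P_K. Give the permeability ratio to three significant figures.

2.20

Let α = P_Na/P_K. GHK: Vm = 56.3·log₁₀[(Kₒ + α·Naₒ)/(Kᵢ + α·Naᵢ)].
10^(Vm/56.3) = 10^(16.7/56.3) = 1.9798
So 1.9798·(Kᵢ + α·Naᵢ) = Kₒ + α·Naₒ → α = (1.9798·110.0 − 8.66) / (151.0 − 1.9798·28.2)
α = (217.8 − 8.66) / (151.0 − 55.83) = 209.1/95.17 = 2.197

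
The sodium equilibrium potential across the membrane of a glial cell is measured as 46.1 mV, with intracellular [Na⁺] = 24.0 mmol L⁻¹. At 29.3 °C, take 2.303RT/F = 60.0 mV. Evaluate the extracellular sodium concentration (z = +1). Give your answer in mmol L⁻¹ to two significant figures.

140 mmol L⁻¹

Nernst: E = (60.0/1) · log₁₀([out]/[in]), so log₁₀([out]/[in]) = 46.1 × 1 / 60.0 = 0.7683.
[out]/[in] = 10^(0.7683) = 5.866.
[out] = 5.866 × 24.0 = 140.8 mmol L⁻¹.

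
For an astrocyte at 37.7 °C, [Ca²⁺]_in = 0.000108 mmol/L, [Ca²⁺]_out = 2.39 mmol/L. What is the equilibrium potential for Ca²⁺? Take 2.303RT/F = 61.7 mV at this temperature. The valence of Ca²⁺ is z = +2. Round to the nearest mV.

134 mV

E = (61.7/z) · log₁₀([Ca²⁺]_out/[Ca²⁺]_in) with z = +2.
= (61.7/2) · log₁₀(2.39/0.000108) = 30.85 · log₁₀(2.213e+04)
= 30.85 · (4.3450) = 134.04 mV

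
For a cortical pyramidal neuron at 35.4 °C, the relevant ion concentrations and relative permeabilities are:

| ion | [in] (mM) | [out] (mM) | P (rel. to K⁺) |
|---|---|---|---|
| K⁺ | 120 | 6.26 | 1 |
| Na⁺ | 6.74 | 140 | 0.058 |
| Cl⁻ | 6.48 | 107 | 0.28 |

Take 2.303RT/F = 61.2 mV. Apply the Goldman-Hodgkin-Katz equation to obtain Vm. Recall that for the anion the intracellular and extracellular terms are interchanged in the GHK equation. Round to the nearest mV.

-59 mV

Vm = 61.2 · log₁₀[(Σ P·[cation]ₒ + Σ P·[anion]ᵢ) / (Σ P·[cation]ᵢ + Σ P·[anion]ₒ)]
Numerator = 1×6.26 + 0.058×140 + 0.28×6.48 = 16.19
Denominator = 1×120 + 0.058×6.74 + 0.28×107 = 150.4
Vm = 61.2 · log₁₀(0.10771) = 61.2 × (-0.9677) = -59.23 mV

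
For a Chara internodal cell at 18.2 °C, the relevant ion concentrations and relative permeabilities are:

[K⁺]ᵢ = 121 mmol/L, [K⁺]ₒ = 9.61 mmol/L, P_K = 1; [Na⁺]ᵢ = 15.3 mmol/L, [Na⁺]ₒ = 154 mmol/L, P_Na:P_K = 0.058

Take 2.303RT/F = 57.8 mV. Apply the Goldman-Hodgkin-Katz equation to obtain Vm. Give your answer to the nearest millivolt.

Vm = 57.8 · log₁₀[(Σ P·[cation]ₒ + Σ P·[anion]ᵢ) / (Σ P·[cation]ᵢ + Σ P·[anion]ₒ)]
Numerator = 1×9.61 + 0.058×154 = 18.54
Denominator = 1×121 + 0.058×15.3 = 121.9
Vm = 57.8 · log₁₀(0.15212) = 57.8 × (-0.8178) = -47.27 mV

-47 mV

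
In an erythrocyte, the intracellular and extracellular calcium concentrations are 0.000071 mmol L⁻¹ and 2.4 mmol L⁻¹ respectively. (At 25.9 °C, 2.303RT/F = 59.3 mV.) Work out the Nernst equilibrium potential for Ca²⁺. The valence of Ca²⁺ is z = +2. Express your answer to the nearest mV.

E = (59.3/z) · log₁₀([Ca²⁺]_out/[Ca²⁺]_in) with z = +2.
= (59.3/2) · log₁₀(2.4/0.000071) = 29.65 · log₁₀(3.38e+04)
= 29.65 · (4.5290) = 134.28 mV

134 mV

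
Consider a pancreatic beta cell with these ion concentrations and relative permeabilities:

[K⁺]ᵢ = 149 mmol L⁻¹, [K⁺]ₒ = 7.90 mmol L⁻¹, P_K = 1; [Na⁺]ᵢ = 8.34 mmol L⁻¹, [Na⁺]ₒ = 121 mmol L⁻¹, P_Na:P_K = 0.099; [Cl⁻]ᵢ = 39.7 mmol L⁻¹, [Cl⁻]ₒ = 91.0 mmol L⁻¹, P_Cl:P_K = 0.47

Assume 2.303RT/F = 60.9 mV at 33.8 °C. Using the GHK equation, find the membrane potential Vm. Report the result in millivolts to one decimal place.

Vm = 60.9 · log₁₀[(Σ P·[cation]ₒ + Σ P·[anion]ᵢ) / (Σ P·[cation]ᵢ + Σ P·[anion]ₒ)]
Numerator = 1×7.90 + 0.099×121 + 0.47×39.7 = 38.54
Denominator = 1×149 + 0.099×8.34 + 0.47×91.0 = 192.6
Vm = 60.9 · log₁₀(0.2001) = 60.9 × (-0.6988) = -42.55 mV

-42.6 mV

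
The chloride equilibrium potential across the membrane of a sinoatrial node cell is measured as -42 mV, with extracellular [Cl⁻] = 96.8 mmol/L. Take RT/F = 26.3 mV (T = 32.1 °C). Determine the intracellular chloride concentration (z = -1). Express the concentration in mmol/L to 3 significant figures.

19.6 mmol/L

Nernst: E = (26.3/-1) · ln([out]/[in]), so ln([out]/[in]) = -42.0 × -1 / 26.3 = 1.5970.
[out]/[in] = e^(1.5970) = 4.938.
[in] = 96.8 / 4.938 = 19.6 mmol/L.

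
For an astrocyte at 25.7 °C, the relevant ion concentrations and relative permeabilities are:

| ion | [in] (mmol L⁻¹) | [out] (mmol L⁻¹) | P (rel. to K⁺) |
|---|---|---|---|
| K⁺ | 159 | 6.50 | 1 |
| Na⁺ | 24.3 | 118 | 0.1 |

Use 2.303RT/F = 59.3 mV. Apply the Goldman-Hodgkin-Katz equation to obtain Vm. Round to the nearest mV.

-56 mV

Vm = 59.3 · log₁₀[(Σ P·[cation]ₒ + Σ P·[anion]ᵢ) / (Σ P·[cation]ᵢ + Σ P·[anion]ₒ)]
Numerator = 1×6.50 + 0.1×118 = 18.3
Denominator = 1×159 + 0.1×24.3 = 161.4
Vm = 59.3 · log₁₀(0.11336) = 59.3 × (-0.9455) = -56.07 mV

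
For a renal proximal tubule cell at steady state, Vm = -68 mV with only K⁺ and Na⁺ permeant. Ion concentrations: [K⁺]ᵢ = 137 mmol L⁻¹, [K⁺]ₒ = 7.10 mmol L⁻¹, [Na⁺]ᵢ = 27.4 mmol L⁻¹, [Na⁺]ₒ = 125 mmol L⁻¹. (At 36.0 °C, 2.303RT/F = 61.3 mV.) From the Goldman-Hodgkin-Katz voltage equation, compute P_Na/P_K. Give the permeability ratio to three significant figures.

Let α = P_Na/P_K. GHK: Vm = 61.3·log₁₀[(Kₒ + α·Naₒ)/(Kᵢ + α·Naᵢ)].
10^(Vm/61.3) = 10^(-68.0/61.3) = 0.07775
So 0.07775·(Kᵢ + α·Naᵢ) = Kₒ + α·Naₒ → α = (0.07775·137.0 − 7.1) / (125.0 − 0.07775·27.4)
α = (10.65 − 7.1) / (125.0 − 2.13) = 3.552/122.9 = 0.02891

0.0289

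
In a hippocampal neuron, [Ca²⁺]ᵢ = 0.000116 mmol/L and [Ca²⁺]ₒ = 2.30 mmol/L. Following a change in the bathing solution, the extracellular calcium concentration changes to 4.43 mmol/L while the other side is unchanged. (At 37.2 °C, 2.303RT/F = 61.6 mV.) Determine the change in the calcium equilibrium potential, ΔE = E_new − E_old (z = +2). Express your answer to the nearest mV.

9 mV

E_old = (61.6/2)·log₁₀(2.30/0.000116) = 132.36 mV
E_new = (61.6/2)·log₁₀(4.43/0.000116) = 141.12 mV
ΔE = 141.12 − (132.36) = 8.77 mV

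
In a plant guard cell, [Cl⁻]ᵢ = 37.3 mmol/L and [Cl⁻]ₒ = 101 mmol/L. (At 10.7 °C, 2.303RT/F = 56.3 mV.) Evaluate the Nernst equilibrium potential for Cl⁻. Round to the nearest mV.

-24 mV

E = (56.3/z) · log₁₀([Cl⁻]_out/[Cl⁻]_in) with z = -1.
For an anion, dividing by z = -1 reverses the sign.
= (56.3/-1) · log₁₀(101/37.3) = -56.30 · log₁₀(2.708)
= -56.30 · (0.4326) = -24.36 mV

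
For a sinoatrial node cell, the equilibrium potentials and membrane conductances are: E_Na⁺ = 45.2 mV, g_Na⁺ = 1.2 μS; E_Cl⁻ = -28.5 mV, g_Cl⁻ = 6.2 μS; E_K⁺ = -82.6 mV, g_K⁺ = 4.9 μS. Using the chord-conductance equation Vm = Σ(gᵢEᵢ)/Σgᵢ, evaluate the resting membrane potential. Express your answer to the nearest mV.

-43 mV

Σ gᵢEᵢ = 1.2·(45.2) + 6.2·(-28.5) + 4.9·(-82.6) = -527.20
Σ gᵢ = 1.2 + 6.2 + 4.9 = 12.3
Vm = -527.20 / 12.3 = -42.86 mV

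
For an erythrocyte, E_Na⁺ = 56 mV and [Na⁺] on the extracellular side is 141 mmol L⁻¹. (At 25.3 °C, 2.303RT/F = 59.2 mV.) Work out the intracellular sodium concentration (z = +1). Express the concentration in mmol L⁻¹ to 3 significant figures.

Nernst: E = (59.2/1) · log₁₀([out]/[in]), so log₁₀([out]/[in]) = 56.0 × 1 / 59.2 = 0.9459.
[out]/[in] = 10^(0.9459) = 8.83.
[in] = 141 / 8.83 = 15.97 mmol L⁻¹.

16.0 mmol L⁻¹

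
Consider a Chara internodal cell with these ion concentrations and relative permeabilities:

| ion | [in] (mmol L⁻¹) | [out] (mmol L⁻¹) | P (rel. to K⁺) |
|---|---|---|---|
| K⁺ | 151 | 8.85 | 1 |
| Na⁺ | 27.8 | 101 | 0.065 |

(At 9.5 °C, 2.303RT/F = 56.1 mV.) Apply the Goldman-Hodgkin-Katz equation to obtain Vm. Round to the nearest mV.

-56 mV

Vm = 56.1 · log₁₀[(Σ P·[cation]ₒ + Σ P·[anion]ᵢ) / (Σ P·[cation]ᵢ + Σ P·[anion]ₒ)]
Numerator = 1×8.85 + 0.065×101 = 15.41
Denominator = 1×151 + 0.065×27.8 = 152.8
Vm = 56.1 · log₁₀(0.10088) = 56.1 × (-0.9962) = -55.89 mV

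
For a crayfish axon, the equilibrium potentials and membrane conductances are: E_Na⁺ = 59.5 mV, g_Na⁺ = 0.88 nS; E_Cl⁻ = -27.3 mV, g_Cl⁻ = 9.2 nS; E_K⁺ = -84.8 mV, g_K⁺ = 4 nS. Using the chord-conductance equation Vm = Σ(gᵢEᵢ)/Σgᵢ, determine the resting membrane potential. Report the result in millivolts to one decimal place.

-38.2 mV

Σ gᵢEᵢ = 0.88·(59.5) + 9.2·(-27.3) + 4·(-84.8) = -538.00
Σ gᵢ = 0.88 + 9.2 + 4 = 14.08
Vm = -538.00 / 14.08 = -38.21 mV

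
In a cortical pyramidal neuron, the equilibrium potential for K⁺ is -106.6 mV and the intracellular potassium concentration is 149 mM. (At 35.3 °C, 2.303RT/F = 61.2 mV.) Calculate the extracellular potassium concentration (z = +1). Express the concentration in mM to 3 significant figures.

2.70 mM

Nernst: E = (61.2/1) · log₁₀([out]/[in]), so log₁₀([out]/[in]) = -106.6 × 1 / 61.2 = -1.7418.
[out]/[in] = 10^(-1.7418) = 0.01812.
[out] = 0.01812 × 149 = 2.7 mM.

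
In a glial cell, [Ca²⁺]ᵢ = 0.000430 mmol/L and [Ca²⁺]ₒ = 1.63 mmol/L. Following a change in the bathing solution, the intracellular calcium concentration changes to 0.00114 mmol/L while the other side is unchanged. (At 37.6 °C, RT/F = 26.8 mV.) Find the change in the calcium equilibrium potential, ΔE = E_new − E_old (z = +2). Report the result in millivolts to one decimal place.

E_old = (26.8/2)·ln(1.63/0.000430) = 110.42 mV
E_new = (26.8/2)·ln(1.63/0.00114) = 97.36 mV
ΔE = 97.36 − (110.42) = -13.06 mV

-13.1 mV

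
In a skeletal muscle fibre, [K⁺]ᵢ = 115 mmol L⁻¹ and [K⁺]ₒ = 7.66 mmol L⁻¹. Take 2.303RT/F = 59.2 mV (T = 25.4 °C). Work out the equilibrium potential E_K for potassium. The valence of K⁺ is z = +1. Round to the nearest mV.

E = (59.2/z) · log₁₀([K⁺]_out/[K⁺]_in) with z = +1.
= (59.2/1) · log₁₀(7.66/115) = 59.20 · log₁₀(0.06661)
= 59.20 · (-1.1765) = -69.65 mV

-70 mV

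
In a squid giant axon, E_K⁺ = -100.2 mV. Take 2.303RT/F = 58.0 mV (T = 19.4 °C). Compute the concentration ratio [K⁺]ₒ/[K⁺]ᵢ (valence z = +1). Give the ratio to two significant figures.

log₁₀([out]/[in]) = E·z/(58.0) = -100.2 × 1 / 58.0 = -1.7276
[out]/[in] = 10^(-1.7276) = 0.01872

0.019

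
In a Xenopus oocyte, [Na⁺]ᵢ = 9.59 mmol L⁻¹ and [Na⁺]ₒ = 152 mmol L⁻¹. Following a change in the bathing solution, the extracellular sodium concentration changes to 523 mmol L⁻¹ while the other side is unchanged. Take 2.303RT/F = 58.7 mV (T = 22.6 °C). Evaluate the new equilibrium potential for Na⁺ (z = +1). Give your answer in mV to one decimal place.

101.9 mV

After the shift: [Na⁺]_out = 523, [Na⁺]_in = 9.59 mmol L⁻¹.
E_new = (58.7/1)·log₁₀(523/9.59) = 58.70 · (1.7367) = 101.94 mV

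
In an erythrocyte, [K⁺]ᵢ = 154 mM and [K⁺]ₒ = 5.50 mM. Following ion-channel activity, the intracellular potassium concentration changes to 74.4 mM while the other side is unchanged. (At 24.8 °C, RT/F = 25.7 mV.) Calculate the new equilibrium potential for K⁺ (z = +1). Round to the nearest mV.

-67 mV

After the shift: [K⁺]_out = 5.50, [K⁺]_in = 74.4 mM.
E_new = (25.7/1)·ln(5.50/74.4) = 25.70 · (-2.6047) = -66.94 mV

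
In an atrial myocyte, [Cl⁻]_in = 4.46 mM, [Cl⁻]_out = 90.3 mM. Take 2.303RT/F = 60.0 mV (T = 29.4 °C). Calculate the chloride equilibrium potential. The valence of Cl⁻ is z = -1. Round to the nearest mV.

-78 mV

E = (60.0/z) · log₁₀([Cl⁻]_out/[Cl⁻]_in) with z = -1.
For an anion, dividing by z = -1 reverses the sign.
= (60.0/-1) · log₁₀(90.3/4.46) = -60.00 · log₁₀(20.25)
= -60.00 · (1.3064) = -78.38 mV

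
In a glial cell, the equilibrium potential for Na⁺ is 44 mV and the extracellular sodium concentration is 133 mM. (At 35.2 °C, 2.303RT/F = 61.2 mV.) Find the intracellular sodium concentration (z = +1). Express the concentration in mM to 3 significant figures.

Nernst: E = (61.2/1) · log₁₀([out]/[in]), so log₁₀([out]/[in]) = 44.0 × 1 / 61.2 = 0.7190.
[out]/[in] = 10^(0.7190) = 5.235.
[in] = 133 / 5.235 = 25.4 mM.

25.4 mM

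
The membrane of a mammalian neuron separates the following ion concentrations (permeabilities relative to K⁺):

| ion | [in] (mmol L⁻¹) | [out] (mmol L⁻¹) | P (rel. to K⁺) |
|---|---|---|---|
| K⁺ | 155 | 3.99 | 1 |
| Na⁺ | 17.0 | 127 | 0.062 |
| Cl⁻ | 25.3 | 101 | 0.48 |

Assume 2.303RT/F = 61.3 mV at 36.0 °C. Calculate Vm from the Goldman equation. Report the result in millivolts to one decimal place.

Vm = 61.3 · log₁₀[(Σ P·[cation]ₒ + Σ P·[anion]ᵢ) / (Σ P·[cation]ᵢ + Σ P·[anion]ₒ)]
Numerator = 1×3.99 + 0.062×127 + 0.48×25.3 = 24.01
Denominator = 1×155 + 0.062×17.0 + 0.48×101 = 204.5
Vm = 61.3 · log₁₀(0.11738) = 61.3 × (-0.9304) = -57.03 mV

-57.0 mV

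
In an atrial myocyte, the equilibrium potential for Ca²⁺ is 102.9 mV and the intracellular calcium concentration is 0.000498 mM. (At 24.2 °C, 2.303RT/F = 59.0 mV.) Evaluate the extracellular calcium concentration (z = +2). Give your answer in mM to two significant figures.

Nernst: E = (59.0/2) · log₁₀([out]/[in]), so log₁₀([out]/[in]) = 102.9 × 2 / 59.0 = 3.4881.
[out]/[in] = 10^(3.4881) = 3077.
[out] = 3077 × 0.000498 = 1.532 mM.

1.5 mM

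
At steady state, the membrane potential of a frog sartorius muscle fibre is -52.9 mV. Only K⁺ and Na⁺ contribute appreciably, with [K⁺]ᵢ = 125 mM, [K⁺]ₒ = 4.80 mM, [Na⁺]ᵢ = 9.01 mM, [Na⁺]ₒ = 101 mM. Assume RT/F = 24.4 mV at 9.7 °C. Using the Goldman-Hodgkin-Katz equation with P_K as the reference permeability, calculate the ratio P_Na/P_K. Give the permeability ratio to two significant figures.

0.095

Let α = P_Na/P_K. GHK: Vm = 24.4·ln[(Kₒ + α·Naₒ)/(Kᵢ + α·Naᵢ)].
e^(Vm/24.4) = e^(-52.9/24.4) = 0.1144
So 0.1144·(Kᵢ + α·Naᵢ) = Kₒ + α·Naₒ → α = (0.1144·125.0 − 4.8) / (101.0 − 0.1144·9.01)
α = (14.3 − 4.8) / (101.0 − 1.031) = 9.5/99.97 = 0.09503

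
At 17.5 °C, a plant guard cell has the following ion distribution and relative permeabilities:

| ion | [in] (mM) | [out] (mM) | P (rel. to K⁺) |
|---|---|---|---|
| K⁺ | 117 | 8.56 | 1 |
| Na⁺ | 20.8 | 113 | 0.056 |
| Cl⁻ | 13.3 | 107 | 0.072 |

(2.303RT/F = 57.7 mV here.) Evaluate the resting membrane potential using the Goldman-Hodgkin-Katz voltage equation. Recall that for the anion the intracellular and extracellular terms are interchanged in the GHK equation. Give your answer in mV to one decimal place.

Vm = 57.7 · log₁₀[(Σ P·[cation]ₒ + Σ P·[anion]ᵢ) / (Σ P·[cation]ᵢ + Σ P·[anion]ₒ)]
Numerator = 1×8.56 + 0.056×113 + 0.072×13.3 = 15.85
Denominator = 1×117 + 0.056×20.8 + 0.072×107 = 125.9
Vm = 57.7 · log₁₀(0.12589) = 57.7 × (-0.9000) = -51.93 mV

-51.9 mV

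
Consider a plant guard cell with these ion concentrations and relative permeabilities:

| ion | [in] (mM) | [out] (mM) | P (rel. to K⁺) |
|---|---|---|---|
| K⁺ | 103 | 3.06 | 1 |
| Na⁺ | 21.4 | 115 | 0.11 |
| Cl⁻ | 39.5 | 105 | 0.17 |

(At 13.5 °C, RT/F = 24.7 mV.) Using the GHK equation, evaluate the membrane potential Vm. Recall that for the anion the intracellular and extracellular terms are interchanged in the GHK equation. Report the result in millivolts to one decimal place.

Vm = 24.7 · ln[(Σ P·[cation]ₒ + Σ P·[anion]ᵢ) / (Σ P·[cation]ᵢ + Σ P·[anion]ₒ)]
Numerator = 1×3.06 + 0.11×115 + 0.17×39.5 = 22.43
Denominator = 1×103 + 0.11×21.4 + 0.17×105 = 123.2
Vm = 24.7 · ln(0.18202) = 24.7 × (-1.7037) = -42.08 mV

-42.1 mV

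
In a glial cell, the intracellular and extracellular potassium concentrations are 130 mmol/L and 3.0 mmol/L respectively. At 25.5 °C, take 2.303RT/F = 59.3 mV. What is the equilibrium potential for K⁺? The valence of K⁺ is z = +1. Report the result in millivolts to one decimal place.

E = (59.3/z) · log₁₀([K⁺]_out/[K⁺]_in) with z = +1.
= (59.3/1) · log₁₀(3.0/130) = 59.30 · log₁₀(0.02308)
= 59.30 · (-1.6368) = -97.06 mV

-97.1 mV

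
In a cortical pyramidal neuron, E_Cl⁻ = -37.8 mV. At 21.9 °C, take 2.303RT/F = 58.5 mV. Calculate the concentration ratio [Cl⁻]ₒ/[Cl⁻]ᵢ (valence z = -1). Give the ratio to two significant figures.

4.4

log₁₀([out]/[in]) = E·z/(58.5) = -37.8 × -1 / 58.5 = 0.6462
[out]/[in] = 10^(0.6462) = 4.427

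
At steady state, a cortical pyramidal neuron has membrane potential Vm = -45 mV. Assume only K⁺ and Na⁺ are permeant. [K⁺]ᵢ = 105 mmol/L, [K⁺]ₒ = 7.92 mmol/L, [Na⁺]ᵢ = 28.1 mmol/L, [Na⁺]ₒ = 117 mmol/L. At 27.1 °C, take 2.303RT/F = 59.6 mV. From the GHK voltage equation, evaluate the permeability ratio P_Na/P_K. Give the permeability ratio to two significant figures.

Let α = P_Na/P_K. GHK: Vm = 59.6·log₁₀[(Kₒ + α·Naₒ)/(Kᵢ + α·Naᵢ)].
10^(Vm/59.6) = 10^(-45.0/59.6) = 0.17578
So 0.17578·(Kᵢ + α·Naᵢ) = Kₒ + α·Naₒ → α = (0.17578·105.0 − 7.92) / (117.0 − 0.17578·28.1)
α = (18.46 − 7.92) / (117.0 − 4.939) = 10.54/112.1 = 0.09403

0.094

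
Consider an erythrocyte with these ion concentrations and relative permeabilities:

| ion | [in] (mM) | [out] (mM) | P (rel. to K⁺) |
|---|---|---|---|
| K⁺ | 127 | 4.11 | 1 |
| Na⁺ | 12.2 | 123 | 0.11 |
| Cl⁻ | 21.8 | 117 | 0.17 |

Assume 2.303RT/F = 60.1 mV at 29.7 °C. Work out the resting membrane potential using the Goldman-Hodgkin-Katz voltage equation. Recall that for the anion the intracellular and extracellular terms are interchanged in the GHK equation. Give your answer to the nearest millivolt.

-51 mV

Vm = 60.1 · log₁₀[(Σ P·[cation]ₒ + Σ P·[anion]ᵢ) / (Σ P·[cation]ᵢ + Σ P·[anion]ₒ)]
Numerator = 1×4.11 + 0.11×123 + 0.17×21.8 = 21.35
Denominator = 1×127 + 0.11×12.2 + 0.17×117 = 148.2
Vm = 60.1 · log₁₀(0.144) = 60.1 × (-0.8416) = -50.58 mV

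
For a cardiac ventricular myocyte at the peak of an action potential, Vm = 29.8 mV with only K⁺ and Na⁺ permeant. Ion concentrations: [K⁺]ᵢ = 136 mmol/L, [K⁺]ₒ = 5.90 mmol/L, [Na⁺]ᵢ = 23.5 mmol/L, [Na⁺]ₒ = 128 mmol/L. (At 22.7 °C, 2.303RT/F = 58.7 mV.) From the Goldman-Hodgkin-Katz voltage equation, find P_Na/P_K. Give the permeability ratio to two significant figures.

Let α = P_Na/P_K. GHK: Vm = 58.7·log₁₀[(Kₒ + α·Naₒ)/(Kᵢ + α·Naᵢ)].
10^(Vm/58.7) = 10^(29.8/58.7) = 3.2186
So 3.2186·(Kᵢ + α·Naᵢ) = Kₒ + α·Naₒ → α = (3.2186·136.0 − 5.9) / (128.0 − 3.2186·23.5)
α = (437.7 − 5.9) / (128.0 − 75.64) = 431.8/52.36 = 8.247

8.2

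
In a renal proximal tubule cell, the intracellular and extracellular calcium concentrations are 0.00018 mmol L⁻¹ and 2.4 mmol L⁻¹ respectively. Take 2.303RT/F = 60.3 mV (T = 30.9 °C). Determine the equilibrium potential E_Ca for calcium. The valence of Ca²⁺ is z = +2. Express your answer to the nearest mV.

E = (60.3/z) · log₁₀([Ca²⁺]_out/[Ca²⁺]_in) with z = +2.
= (60.3/2) · log₁₀(2.4/0.00018) = 30.15 · log₁₀(1.333e+04)
= 30.15 · (4.1249) = 124.37 mV

124 mV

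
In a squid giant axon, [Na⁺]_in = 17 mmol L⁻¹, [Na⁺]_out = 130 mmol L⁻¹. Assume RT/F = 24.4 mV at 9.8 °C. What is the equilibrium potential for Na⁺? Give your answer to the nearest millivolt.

E = (24.4/z) · ln([Na⁺]_out/[Na⁺]_in) with z = +1.
= (24.4/1) · ln(130/17) = 24.40 · ln(7.647)
= 24.40 · (2.0343) = 49.64 mV

50 mV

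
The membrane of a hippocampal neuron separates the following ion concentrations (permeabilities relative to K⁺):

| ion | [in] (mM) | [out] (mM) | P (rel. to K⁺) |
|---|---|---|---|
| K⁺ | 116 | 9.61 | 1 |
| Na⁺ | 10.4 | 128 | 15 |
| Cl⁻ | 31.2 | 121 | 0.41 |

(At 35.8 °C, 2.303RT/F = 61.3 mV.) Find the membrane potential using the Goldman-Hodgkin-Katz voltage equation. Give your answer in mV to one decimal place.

Vm = 61.3 · log₁₀[(Σ P·[cation]ₒ + Σ P·[anion]ᵢ) / (Σ P·[cation]ᵢ + Σ P·[anion]ₒ)]
Numerator = 1×9.61 + 15×128 + 0.41×31.2 = 1942
Denominator = 1×116 + 15×10.4 + 0.41×121 = 321.6
Vm = 61.3 · log₁₀(6.0396) = 61.3 × (0.7810) = 47.88 mV

47.9 mV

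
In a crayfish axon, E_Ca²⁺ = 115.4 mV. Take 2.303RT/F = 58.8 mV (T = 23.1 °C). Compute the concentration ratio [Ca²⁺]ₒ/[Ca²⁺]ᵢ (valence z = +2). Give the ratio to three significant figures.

8420

log₁₀([out]/[in]) = E·z/(58.8) = 115.4 × 2 / 58.8 = 3.9252
[out]/[in] = 10^(3.9252) = 8417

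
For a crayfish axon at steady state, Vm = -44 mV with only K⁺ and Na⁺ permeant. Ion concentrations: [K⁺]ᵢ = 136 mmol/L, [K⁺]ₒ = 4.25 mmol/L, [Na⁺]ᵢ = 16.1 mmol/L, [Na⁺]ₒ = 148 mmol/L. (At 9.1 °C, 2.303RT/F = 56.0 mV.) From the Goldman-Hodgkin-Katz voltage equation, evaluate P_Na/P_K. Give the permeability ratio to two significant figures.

0.12

Let α = P_Na/P_K. GHK: Vm = 56.0·log₁₀[(Kₒ + α·Naₒ)/(Kᵢ + α·Naᵢ)].
10^(Vm/56.0) = 10^(-44.0/56.0) = 0.16379
So 0.16379·(Kᵢ + α·Naᵢ) = Kₒ + α·Naₒ → α = (0.16379·136.0 − 4.25) / (148.0 − 0.16379·16.1)
α = (22.28 − 4.25) / (148.0 − 2.637) = 18.03/145.4 = 0.124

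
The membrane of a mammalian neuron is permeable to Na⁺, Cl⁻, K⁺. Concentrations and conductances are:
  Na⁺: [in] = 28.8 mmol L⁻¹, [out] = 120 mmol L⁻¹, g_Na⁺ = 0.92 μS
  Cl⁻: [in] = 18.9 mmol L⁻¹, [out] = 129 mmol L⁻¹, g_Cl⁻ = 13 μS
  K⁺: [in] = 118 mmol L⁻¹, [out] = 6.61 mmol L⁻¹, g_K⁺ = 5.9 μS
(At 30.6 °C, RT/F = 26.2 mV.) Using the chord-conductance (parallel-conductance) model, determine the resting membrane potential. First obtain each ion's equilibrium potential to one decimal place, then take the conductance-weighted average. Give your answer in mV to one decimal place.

E_Na⁺ = (26.2/1)·ln(120/28.8) = 37.4 mV
E_Cl⁻ = (26.2/-1)·ln(129/18.9) = -50.3 mV
E_K⁺ = (26.2/1)·ln(6.61/118) = -75.5 mV
Vm = (Σ gᵢEᵢ)/(Σ gᵢ) = (0.92·37.4 + 13·-50.3 + 5.9·-75.5) / (0.92 + 13 + 5.9)
= -1064.94 / 19.82 = -53.73 mV

-53.7 mV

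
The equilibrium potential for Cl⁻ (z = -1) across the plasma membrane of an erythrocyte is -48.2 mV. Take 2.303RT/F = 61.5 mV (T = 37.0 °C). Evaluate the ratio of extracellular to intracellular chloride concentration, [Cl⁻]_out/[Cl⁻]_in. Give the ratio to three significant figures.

log₁₀([out]/[in]) = E·z/(61.5) = -48.2 × -1 / 61.5 = 0.7837
[out]/[in] = 10^(0.7837) = 6.078

6.08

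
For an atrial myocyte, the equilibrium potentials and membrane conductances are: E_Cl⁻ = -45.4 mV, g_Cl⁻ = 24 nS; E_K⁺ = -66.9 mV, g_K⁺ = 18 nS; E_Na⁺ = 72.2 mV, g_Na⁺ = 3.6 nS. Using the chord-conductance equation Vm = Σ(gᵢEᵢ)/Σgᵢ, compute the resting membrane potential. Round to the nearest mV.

-45 mV

Σ gᵢEᵢ = 24·(-45.4) + 18·(-66.9) + 3.6·(72.2) = -2033.88
Σ gᵢ = 24 + 18 + 3.6 = 45.6
Vm = -2033.88 / 45.6 = -44.60 mV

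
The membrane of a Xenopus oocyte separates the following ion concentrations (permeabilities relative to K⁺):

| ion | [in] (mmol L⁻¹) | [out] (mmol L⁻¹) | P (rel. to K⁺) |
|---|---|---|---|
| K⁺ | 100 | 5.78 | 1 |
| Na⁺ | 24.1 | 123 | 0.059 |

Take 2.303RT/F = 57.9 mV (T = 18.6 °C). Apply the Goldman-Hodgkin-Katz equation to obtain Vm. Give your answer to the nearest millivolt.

-52 mV

Vm = 57.9 · log₁₀[(Σ P·[cation]ₒ + Σ P·[anion]ᵢ) / (Σ P·[cation]ᵢ + Σ P·[anion]ₒ)]
Numerator = 1×5.78 + 0.059×123 = 13.04
Denominator = 1×100 + 0.059×24.1 = 101.4
Vm = 57.9 · log₁₀(0.12854) = 57.9 × (-0.8910) = -51.59 mV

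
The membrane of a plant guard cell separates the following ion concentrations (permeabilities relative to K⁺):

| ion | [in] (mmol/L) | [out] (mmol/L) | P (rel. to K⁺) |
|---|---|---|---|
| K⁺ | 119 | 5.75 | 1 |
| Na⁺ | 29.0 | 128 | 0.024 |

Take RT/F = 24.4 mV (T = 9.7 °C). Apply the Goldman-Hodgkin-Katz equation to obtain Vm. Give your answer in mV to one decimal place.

-63.6 mV

Vm = 24.4 · ln[(Σ P·[cation]ₒ + Σ P·[anion]ᵢ) / (Σ P·[cation]ᵢ + Σ P·[anion]ₒ)]
Numerator = 1×5.75 + 0.024×128 = 8.822
Denominator = 1×119 + 0.024×29.0 = 119.7
Vm = 24.4 · ln(0.073703) = 24.4 × (-2.6077) = -63.63 mV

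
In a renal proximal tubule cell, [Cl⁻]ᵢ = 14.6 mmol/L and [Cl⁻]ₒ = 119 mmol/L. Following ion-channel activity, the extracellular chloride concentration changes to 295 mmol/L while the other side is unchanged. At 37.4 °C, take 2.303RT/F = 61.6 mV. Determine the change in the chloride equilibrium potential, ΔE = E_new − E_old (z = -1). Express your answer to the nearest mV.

-24 mV

E_old = (61.6/-1)·log₁₀(119/14.6) = -56.13 mV
E_new = (61.6/-1)·log₁₀(295/14.6) = -80.42 mV
ΔE = -80.42 − (-56.13) = -24.29 mV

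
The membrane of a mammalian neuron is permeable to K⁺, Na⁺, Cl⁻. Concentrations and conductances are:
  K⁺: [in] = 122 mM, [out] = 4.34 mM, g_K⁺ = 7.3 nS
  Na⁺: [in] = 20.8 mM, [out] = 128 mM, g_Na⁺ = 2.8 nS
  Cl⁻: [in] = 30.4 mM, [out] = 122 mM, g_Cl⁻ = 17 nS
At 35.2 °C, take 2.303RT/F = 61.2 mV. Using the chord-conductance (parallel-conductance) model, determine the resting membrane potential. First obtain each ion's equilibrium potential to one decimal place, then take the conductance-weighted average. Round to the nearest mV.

E_K⁺ = (61.2/1)·log₁₀(4.34/122) = -88.7 mV
E_Na⁺ = (61.2/1)·log₁₀(128/20.8) = 48.3 mV
E_Cl⁻ = (61.2/-1)·log₁₀(122/30.4) = -36.9 mV
Vm = (Σ gᵢEᵢ)/(Σ gᵢ) = (7.3·-88.7 + 2.8·48.3 + 17·-36.9) / (7.3 + 2.8 + 17)
= -1139.57 / 27.1 = -42.05 mV

-42 mV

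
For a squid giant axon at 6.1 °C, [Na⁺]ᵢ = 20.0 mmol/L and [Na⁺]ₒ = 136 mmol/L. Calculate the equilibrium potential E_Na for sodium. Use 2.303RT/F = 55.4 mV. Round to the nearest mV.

46 mV

E = (55.4/z) · log₁₀([Na⁺]_out/[Na⁺]_in) with z = +1.
= (55.4/1) · log₁₀(136/20.0) = 55.40 · log₁₀(6.8)
= 55.40 · (0.8325) = 46.12 mV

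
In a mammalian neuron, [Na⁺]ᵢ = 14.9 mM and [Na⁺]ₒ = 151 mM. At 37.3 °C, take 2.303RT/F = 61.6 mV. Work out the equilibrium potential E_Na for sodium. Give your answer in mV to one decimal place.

E = (61.6/z) · log₁₀([Na⁺]_out/[Na⁺]_in) with z = +1.
= (61.6/1) · log₁₀(151/14.9) = 61.60 · log₁₀(10.13)
= 61.60 · (1.0058) = 61.96 mV

62.0 mV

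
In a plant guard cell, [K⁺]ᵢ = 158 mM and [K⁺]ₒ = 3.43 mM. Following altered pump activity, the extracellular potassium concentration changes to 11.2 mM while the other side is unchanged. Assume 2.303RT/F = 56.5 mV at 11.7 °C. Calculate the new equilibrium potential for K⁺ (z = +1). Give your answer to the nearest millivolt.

-65 mV

After the shift: [K⁺]_out = 11.2, [K⁺]_in = 158 mM.
E_new = (56.5/1)·log₁₀(11.2/158) = 56.50 · (-1.1494) = -64.94 mV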